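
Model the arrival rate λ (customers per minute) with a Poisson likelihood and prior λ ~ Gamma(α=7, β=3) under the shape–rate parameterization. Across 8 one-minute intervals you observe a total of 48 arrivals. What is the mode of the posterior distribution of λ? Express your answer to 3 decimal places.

Σxᵢ = 48, n = 8.
Posterior ∝ λ^6e^(−3λ) · λ^48e^(−8λ) = λ^54e^(−11λ), i.e. Gamma(shape=55, rate=11).
The mode of a Gamma(a, b) with a ≥ 1 (shape–rate) is (a−1)/b = 54/11 ≈ 4.909.

λ̂_MAP = 4.909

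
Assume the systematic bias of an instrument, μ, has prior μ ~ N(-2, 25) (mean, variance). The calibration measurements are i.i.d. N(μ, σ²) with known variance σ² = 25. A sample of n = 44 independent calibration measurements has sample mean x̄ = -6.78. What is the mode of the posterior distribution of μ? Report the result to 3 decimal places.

n = 44, x̄ = -6.78.
For a Normal prior and Normal likelihood with known variance, the posterior is Normal; its mode equals its mean, the precision-weighted average.
Prior precision 1/σ₀² = 1/25 = 0.04; data precision n/σ² = 44/25 = 1.76.
μ̂ = (0.04·(-2) + 1.76·(-6.78)) / (0.04 + 1.76) = (-12.0128)/1.8 = -7508/1125 ≈ -6.674.

μ̂_MAP = -6.674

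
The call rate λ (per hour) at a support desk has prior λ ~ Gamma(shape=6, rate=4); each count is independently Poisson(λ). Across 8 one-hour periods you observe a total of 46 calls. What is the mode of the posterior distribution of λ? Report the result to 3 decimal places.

λ̂_MAP = 4.250

Σxᵢ = 46, n = 8.
Posterior ∝ λ^5e^(−4λ) · λ^46e^(−8λ) = λ^51e^(−12λ), i.e. Gamma(shape=52, rate=12).
The mode of a Gamma(a, b) with a ≥ 1 (shape–rate) is (a−1)/b = 51/12 ≈ 4.250.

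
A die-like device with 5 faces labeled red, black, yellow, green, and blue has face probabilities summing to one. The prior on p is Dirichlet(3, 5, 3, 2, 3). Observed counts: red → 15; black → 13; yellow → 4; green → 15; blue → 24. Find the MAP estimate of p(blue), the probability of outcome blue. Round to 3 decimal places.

The posterior is Dirichlet(αᵢ + nᵢ) = Dirichlet(18, 18, 7, 17, 27).
For a Dirichlet(a₁,…,a_K) with all aᵢ > 1, the mode has j-th component (aⱼ − 1)/(Σaᵢ − K).
Here Σaᵢ = 87 and K = 5, so p(blue) = (27 − 1)/(87 − 5) = 26/82 ≈ 0.317.

MAP estimate of p(blue) = 0.317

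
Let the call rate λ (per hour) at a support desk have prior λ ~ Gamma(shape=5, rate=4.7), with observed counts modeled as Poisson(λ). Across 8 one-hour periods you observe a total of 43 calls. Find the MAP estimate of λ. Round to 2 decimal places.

λ̂_MAP = 3.70

Σxᵢ = 43, n = 8.
Posterior ∝ λ^4e^(−4.7λ) · λ^43e^(−8λ) = λ^47e^(−12.7λ), i.e. Gamma(shape=48, rate=12.7).
The mode of a Gamma(a, b) with a ≥ 1 (shape–rate) is (a−1)/b = 47/12.7 ≈ 3.70.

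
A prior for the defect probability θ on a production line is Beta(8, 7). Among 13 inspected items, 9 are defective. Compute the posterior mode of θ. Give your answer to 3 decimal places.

Prior: Beta(8, 7).
Data: 9 successes in 13 trials. The binomial likelihood contributes θ^9(1−θ)^4, so the posterior is Beta(8+9, 7+4) = Beta(17, 11).
For Beta(a, b) with a, b > 1 the mode is (a−1)/(a+b−2) = 16/26 ≈ 0.615.

θ̂_MAP = 0.615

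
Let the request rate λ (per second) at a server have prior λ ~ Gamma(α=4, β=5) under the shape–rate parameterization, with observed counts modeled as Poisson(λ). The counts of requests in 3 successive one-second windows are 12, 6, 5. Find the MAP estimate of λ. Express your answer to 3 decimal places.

Σxᵢ = 12+6+5 = 23, with n = 3.
Posterior ∝ λ^3e^(−5λ) · λ^23e^(−3λ) = λ^26e^(−8λ), i.e. Gamma(shape=27, rate=8).
The mode of a Gamma(a, b) with a ≥ 1 (shape–rate) is (a−1)/b = 26/8 ≈ 3.250.

λ̂_MAP = 3.250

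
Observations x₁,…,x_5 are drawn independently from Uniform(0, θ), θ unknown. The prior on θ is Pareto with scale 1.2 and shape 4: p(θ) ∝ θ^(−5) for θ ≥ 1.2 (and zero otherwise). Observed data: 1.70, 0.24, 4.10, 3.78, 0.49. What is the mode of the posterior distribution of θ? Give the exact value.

θ̂_MAP = 4.10

The Uniform(0, θ) likelihood is θ^(−n) for θ ≥ max(xᵢ), zero otherwise. Here max(xᵢ) = 4.10.
Posterior ∝ θ^(−5) · θ^(−5) = θ^(−10) on θ ≥ max(1.2, 4.10) = 4.10.
This density is strictly decreasing in θ, so the posterior mode lies at the lower boundary of the support.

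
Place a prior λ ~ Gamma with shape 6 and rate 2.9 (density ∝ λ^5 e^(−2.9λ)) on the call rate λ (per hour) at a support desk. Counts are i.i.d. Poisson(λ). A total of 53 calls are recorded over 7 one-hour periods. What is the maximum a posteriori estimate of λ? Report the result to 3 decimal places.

λ̂_MAP = 5.859

Σxᵢ = 53, n = 7.
Posterior ∝ λ^5e^(−2.9λ) · λ^53e^(−7λ) = λ^58e^(−9.9λ), i.e. Gamma(shape=59, rate=9.9).
The mode of a Gamma(a, b) with a ≥ 1 (shape–rate) is (a−1)/b = 58/9.9 ≈ 5.859.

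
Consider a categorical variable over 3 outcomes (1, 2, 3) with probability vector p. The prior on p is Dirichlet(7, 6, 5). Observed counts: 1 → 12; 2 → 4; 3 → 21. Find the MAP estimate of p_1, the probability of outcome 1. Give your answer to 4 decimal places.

MAP estimate: 0.3462

The posterior is Dirichlet(αᵢ + nᵢ) = Dirichlet(19, 10, 26).
For a Dirichlet(a₁,…,a_K) with all aᵢ > 1, the mode has j-th component (aⱼ − 1)/(Σaᵢ − K).
Here Σaᵢ = 55 and K = 3, so p_1 = (19 − 1)/(55 − 3) = 18/52 ≈ 0.3462.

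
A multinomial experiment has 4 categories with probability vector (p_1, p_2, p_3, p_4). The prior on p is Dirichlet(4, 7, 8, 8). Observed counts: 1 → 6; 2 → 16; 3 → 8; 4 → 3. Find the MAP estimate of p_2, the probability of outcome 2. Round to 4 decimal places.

The posterior is Dirichlet(αᵢ + nᵢ) = Dirichlet(10, 23, 16, 11).
For a Dirichlet(a₁,…,a_K) with all aᵢ > 1, the mode has j-th component (aⱼ − 1)/(Σaᵢ − K).
Here Σaᵢ = 60 and K = 4, so p_2 = (23 − 1)/(60 − 4) = 22/56 ≈ 0.3929.

MAP estimate: 0.3929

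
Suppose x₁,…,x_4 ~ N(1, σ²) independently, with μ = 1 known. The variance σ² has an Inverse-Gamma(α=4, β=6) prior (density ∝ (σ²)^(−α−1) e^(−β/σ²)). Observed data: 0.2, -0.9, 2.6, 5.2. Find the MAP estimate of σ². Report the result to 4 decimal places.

σ̂²_MAP = 2.6036

Sum of squared deviations about the known mean: SS = (0.2−1)² + (-0.9−1)² + (2.6−1)² + (5.2−1)² = 24.45.
The Normal likelihood contributes (σ²)^(−n/2) exp(−SS/(2σ²)), so the posterior is Inverse-Gamma(α + n/2, β + SS/2) = Inverse-Gamma(6, 18.225).
The mode of Inverse-Gamma(a, b) is b/(a+1) = 18.225/7 ≈ 2.6036.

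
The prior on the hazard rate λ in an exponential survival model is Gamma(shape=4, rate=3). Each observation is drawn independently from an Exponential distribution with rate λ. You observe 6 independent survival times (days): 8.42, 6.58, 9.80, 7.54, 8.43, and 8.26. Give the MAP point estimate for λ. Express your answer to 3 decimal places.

λ̂_MAP = 0.173

The Exponential(rate=λ) likelihood is ∝ λ^n e^(−λΣtᵢ). Here n = 6 and Σtᵢ = 8.42 + 6.58 + 9.80 + 7.54 + 8.43 + 8.26 = 49.03.
Posterior ∝ λ^3e^(−3λ) · λ^6e^(−49.03λ) = λ^9e^(−52.03λ), i.e. Gamma(10, 52.03).
Mode = (a−1)/b = 9/52.03 ≈ 0.173.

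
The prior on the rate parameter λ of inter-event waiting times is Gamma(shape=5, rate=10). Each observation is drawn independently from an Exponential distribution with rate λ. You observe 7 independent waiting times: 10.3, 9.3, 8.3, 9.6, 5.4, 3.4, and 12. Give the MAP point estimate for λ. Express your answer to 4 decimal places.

λ̂_MAP = 0.1611

The Exponential(rate=λ) likelihood is ∝ λ^n e^(−λΣtᵢ). Here n = 7 and Σtᵢ = 10.3 + 9.3 + 8.3 + 9.6 + 5.4 + 3.4 + 12 = 58.3.
Posterior ∝ λ^4e^(−10λ) · λ^7e^(−58.3λ) = λ^11e^(−68.3λ), i.e. Gamma(12, 68.3).
Mode = (a−1)/b = 11/68.3 ≈ 0.1611.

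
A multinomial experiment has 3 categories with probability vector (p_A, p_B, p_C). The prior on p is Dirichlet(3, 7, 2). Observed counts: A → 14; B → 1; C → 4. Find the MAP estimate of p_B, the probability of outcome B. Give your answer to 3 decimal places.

The posterior is Dirichlet(αᵢ + nᵢ) = Dirichlet(17, 8, 6).
For a Dirichlet(a₁,…,a_K) with all aᵢ > 1, the mode has j-th component (aⱼ − 1)/(Σaᵢ − K).
Here Σaᵢ = 31 and K = 3, so p_B = (8 − 1)/(31 − 3) = 7/28 ≈ 0.250.

MAP estimate of p_B = 0.250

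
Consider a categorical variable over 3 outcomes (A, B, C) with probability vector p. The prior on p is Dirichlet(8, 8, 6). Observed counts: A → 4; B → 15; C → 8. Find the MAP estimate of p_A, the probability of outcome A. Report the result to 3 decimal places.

The posterior is Dirichlet(αᵢ + nᵢ) = Dirichlet(12, 23, 14).
For a Dirichlet(a₁,…,a_K) with all aᵢ > 1, the mode has j-th component (aⱼ − 1)/(Σaᵢ − K).
Here Σaᵢ = 49 and K = 3, so p_A = (12 − 1)/(49 − 3) = 11/46 ≈ 0.239.

MAP estimate of p_A = 0.239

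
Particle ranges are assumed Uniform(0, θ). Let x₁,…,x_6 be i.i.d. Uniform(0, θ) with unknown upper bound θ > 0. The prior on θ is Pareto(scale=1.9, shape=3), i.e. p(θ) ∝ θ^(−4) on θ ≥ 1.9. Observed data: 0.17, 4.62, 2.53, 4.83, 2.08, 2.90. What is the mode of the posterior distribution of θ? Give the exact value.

The Uniform(0, θ) likelihood is θ^(−n) for θ ≥ max(xᵢ), zero otherwise. Here max(xᵢ) = 4.83.
Posterior ∝ θ^(−4) · θ^(−6) = θ^(−10) on θ ≥ max(1.9, 4.83) = 4.83.
This density is strictly decreasing in θ, so the posterior mode lies at the lower boundary of the support.

θ̂_MAP = 4.83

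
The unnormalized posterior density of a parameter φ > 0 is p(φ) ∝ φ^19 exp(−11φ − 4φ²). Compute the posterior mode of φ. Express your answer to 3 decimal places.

ℓ'(φ) = 19/φ − 11 − 8φ. Setting this to zero and multiplying by φ: 8φ² + 11φ − 19 = 0.
φ = (−11 + √(11² + 4·8·19)) / (2·8) = (−11 + √729) / 16 = (−11 + 27)/16 = 1.
ℓ''(φ) = −19/φ² − 8 < 0, confirming a maximum.

φ̂_MAP = 1.000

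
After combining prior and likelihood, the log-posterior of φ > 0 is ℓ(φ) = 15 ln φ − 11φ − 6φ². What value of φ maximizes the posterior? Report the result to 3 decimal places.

φ̂_MAP = 0.750

ℓ'(φ) = 15/φ − 11 − 12φ. Setting this to zero and multiplying by φ: 12φ² + 11φ − 15 = 0.
φ = (−11 + √(11² + 4·12·15)) / (2·12) = (−11 + √841) / 24 = (−11 + 29)/24 = 3/4.
ℓ''(φ) = −15/φ² − 12 < 0, confirming a maximum.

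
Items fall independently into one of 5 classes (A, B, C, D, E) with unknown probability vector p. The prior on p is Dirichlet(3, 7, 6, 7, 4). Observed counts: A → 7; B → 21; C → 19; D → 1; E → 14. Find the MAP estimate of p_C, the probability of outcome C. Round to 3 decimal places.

MAP estimate of p_C = 0.286

The posterior is Dirichlet(αᵢ + nᵢ) = Dirichlet(10, 28, 25, 8, 18).
For a Dirichlet(a₁,…,a_K) with all aᵢ > 1, the mode has j-th component (aⱼ − 1)/(Σaᵢ − K).
Here Σaᵢ = 89 and K = 5, so p_C = (25 − 1)/(89 − 5) = 24/84 ≈ 0.286.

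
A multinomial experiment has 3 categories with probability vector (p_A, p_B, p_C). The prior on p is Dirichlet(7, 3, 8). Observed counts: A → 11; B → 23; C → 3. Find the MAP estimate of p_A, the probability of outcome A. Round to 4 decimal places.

The posterior is Dirichlet(αᵢ + nᵢ) = Dirichlet(18, 26, 11).
For a Dirichlet(a₁,…,a_K) with all aᵢ > 1, the mode has j-th component (aⱼ − 1)/(Σaᵢ − K).
Here Σaᵢ = 55 and K = 3, so p_A = (18 − 1)/(55 − 3) = 17/52 ≈ 0.3269.

MAP estimate of p_A = 0.3269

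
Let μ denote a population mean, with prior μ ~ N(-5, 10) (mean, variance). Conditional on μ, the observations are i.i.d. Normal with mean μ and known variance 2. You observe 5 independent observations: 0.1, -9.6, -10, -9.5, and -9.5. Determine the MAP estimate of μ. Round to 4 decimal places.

n = 5; x̄ = (0.1 + (-9.6) + (-10) + (-9.5) + (-9.5))/5 = -38.5/5 = -7.7.
For a Normal prior and Normal likelihood with known variance, the posterior is Normal; its mode equals its mean, the precision-weighted average.
Prior precision 1/σ₀² = 1/10 = 0.1; data precision n/σ² = 5/2 = 2.5.
μ̂ = (0.1·(-5) + 2.5·(-7.7)) / (0.1 + 2.5) = (-19.75)/2.6 = -395/52 ≈ -7.5962.

μ̂_MAP = -7.5962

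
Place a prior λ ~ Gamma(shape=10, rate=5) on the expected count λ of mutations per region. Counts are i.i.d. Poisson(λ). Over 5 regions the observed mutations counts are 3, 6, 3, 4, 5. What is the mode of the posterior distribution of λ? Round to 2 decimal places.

λ̂_MAP = 3.00

Σxᵢ = 3+6+3+4+5 = 21, with n = 5.
Posterior ∝ λ^9e^(−5λ) · λ^21e^(−5λ) = λ^30e^(−10λ), i.e. Gamma(shape=31, rate=10).
The mode of a Gamma(a, b) with a ≥ 1 (shape–rate) is (a−1)/b = 30/10 ≈ 3.00.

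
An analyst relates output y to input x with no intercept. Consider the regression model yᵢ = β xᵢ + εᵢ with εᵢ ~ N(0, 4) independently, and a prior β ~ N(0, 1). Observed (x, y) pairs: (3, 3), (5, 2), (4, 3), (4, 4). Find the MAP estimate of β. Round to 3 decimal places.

log p(β | y) = −Σ(yᵢ − βxᵢ)²/(2·4) − β²/(2·1) + const.
Setting the derivative to zero: Σxᵢ(yᵢ − βxᵢ)/4 − β/1 = 0, so β = Σxᵢyᵢ / (Σxᵢ² + σ²/τ²).
Σxᵢyᵢ = 3·3 + 5·2 + 4·3 + 4·4 = 47; Σxᵢ² = 66; σ²/τ² = 4.
β̂_MAP = 47 / (66 + 4) = 47/70 ≈ 0.671.

β̂_MAP = 0.671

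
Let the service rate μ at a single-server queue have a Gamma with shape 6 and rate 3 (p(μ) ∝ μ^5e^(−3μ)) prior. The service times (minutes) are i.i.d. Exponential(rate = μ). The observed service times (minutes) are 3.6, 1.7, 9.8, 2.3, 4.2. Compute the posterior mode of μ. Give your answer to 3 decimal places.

The Exponential(rate=μ) likelihood is ∝ μ^n e^(−μΣtᵢ). Here n = 5 and Σtᵢ = 3.6 + 1.7 + 9.8 + 2.3 + 4.2 = 21.6.
Posterior ∝ μ^5e^(−3μ) · μ^5e^(−21.6μ) = μ^10e^(−24.6μ), i.e. Gamma(11, 24.6).
Mode = (a−1)/b = 10/24.6 ≈ 0.407.

μ̂_MAP = 0.407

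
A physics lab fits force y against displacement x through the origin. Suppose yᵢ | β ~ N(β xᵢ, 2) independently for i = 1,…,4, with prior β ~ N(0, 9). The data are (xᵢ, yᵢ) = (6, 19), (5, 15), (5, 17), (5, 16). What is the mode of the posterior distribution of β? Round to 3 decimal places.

log p(β | y) = −Σ(yᵢ − βxᵢ)²/(2·2) − β²/(2·9) + const.
Setting the derivative to zero: Σxᵢ(yᵢ − βxᵢ)/2 − β/9 = 0, so β = Σxᵢyᵢ / (Σxᵢ² + σ²/τ²).
Σxᵢyᵢ = 6·19 + 5·15 + 5·17 + 5·16 = 354; Σxᵢ² = 111; σ²/τ² = 2/9.
β̂_MAP = 354 / (111 + 2/9) = 354/(1001/9) = 3186/1001 ≈ 3.183.

β̂_MAP = 3.183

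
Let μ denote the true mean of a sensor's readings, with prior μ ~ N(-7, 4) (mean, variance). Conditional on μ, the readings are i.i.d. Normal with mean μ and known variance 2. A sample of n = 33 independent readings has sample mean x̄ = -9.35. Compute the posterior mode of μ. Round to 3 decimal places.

μ̂_MAP = -9.315

n = 33, x̄ = -9.35.
For a Normal prior and Normal likelihood with known variance, the posterior is Normal; its mode equals its mean, the precision-weighted average.
Prior precision 1/σ₀² = 1/4 = 0.25; data precision n/σ² = 33/2 = 16.5.
μ̂ = (0.25·(-7) + 16.5·(-9.35)) / (0.25 + 16.5) = (-156.025)/16.75 = -6241/670 ≈ -9.315.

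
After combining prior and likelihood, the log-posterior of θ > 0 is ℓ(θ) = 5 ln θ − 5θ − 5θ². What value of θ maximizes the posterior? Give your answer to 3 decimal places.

θ̂_MAP = 0.500

ℓ'(θ) = 5/θ − 5 − 10θ. Setting this to zero and multiplying by θ: 10θ² + 5θ − 5 = 0.
θ = (−5 + √(5² + 4·10·5)) / (2·10) = (−5 + √225) / 20 = (−5 + 15)/20 = 1/2.
ℓ''(θ) = −5/θ² − 10 < 0, confirming a maximum.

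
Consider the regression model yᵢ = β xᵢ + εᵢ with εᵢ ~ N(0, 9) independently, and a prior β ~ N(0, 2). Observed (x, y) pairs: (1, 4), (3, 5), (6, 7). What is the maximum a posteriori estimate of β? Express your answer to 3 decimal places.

log p(β | y) = −Σ(yᵢ − βxᵢ)²/(2·9) − β²/(2·2) + const.
Setting the derivative to zero: Σxᵢ(yᵢ − βxᵢ)/9 − β/2 = 0, so β = Σxᵢyᵢ / (Σxᵢ² + σ²/τ²).
Σxᵢyᵢ = 1·4 + 3·5 + 6·7 = 61; Σxᵢ² = 46; σ²/τ² = 4.5.
β̂_MAP = 61 / (46 + 4.5) = 61/50.5 ≈ 1.208.

β̂_MAP = 1.208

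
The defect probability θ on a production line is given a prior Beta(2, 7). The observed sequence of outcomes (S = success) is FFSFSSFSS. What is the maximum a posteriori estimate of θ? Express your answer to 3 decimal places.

Prior: Beta(2, 7).
Data: 5 successes in 9 trials (from the sequence). The binomial likelihood contributes θ^5(1−θ)^4, so the posterior is Beta(2+5, 7+4) = Beta(7, 11).
For Beta(a, b) with a, b > 1 the mode is (a−1)/(a+b−2) = 6/16 ≈ 0.375.

θ̂_MAP = 0.375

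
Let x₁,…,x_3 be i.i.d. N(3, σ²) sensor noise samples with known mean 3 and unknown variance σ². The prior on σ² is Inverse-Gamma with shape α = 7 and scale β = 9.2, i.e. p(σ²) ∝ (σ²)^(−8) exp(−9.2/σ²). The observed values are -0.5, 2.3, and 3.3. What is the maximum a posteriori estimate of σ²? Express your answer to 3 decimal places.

Sum of squared deviations about the known mean: SS = (-0.5−3)² + (2.3−3)² + (3.3−3)² = 12.83.
The Normal likelihood contributes (σ²)^(−n/2) exp(−SS/(2σ²)), so the posterior is Inverse-Gamma(α + n/2, β + SS/2) = Inverse-Gamma(8.5, 15.615).
The mode of Inverse-Gamma(a, b) is b/(a+1) = 15.615/9.5 ≈ 1.644.

σ̂²_MAP = 1.644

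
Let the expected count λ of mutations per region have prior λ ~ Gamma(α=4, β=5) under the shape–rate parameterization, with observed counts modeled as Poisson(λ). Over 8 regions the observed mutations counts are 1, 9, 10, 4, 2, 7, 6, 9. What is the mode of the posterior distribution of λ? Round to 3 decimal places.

λ̂_MAP = 3.923

Σxᵢ = 1+9+10+4+2+7+6+9 = 48, with n = 8.
Posterior ∝ λ^3e^(−5λ) · λ^48e^(−8λ) = λ^51e^(−13λ), i.e. Gamma(shape=52, rate=13).
The mode of a Gamma(a, b) with a ≥ 1 (shape–rate) is (a−1)/b = 51/13 ≈ 3.923.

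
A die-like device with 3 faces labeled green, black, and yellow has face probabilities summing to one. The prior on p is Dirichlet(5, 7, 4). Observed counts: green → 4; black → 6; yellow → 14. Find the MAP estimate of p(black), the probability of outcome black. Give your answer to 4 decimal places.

The posterior is Dirichlet(αᵢ + nᵢ) = Dirichlet(9, 13, 18).
For a Dirichlet(a₁,…,a_K) with all aᵢ > 1, the mode has j-th component (aⱼ − 1)/(Σaᵢ − K).
Here Σaᵢ = 40 and K = 3, so p(black) = (13 − 1)/(40 − 3) = 12/37 ≈ 0.3243.

MAP estimate of p(black) = 0.3243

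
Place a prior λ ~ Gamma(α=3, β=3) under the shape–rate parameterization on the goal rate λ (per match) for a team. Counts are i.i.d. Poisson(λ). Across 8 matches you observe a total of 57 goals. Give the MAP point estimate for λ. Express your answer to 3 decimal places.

λ̂_MAP = 5.364

Σxᵢ = 57, n = 8.
Posterior ∝ λ^2e^(−3λ) · λ^57e^(−8λ) = λ^59e^(−11λ), i.e. Gamma(shape=60, rate=11).
The mode of a Gamma(a, b) with a ≥ 1 (shape–rate) is (a−1)/b = 59/11 ≈ 5.364.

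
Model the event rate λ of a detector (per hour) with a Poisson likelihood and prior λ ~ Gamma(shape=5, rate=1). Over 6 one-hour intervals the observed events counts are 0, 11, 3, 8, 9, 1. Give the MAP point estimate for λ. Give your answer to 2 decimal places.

Σxᵢ = 0+11+3+8+9+1 = 32, with n = 6.
Posterior ∝ λ^4e^(−1λ) · λ^32e^(−6λ) = λ^36e^(−7λ), i.e. Gamma(shape=37, rate=7).
The mode of a Gamma(a, b) with a ≥ 1 (shape–rate) is (a−1)/b = 36/7 ≈ 5.14.

λ̂_MAP = 5.14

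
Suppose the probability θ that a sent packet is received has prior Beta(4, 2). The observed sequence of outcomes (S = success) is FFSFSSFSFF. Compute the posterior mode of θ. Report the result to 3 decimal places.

Prior: Beta(4, 2).
Data: 4 successes in 10 trials (from the sequence). The binomial likelihood contributes θ^4(1−θ)^6, so the posterior is Beta(4+4, 2+6) = Beta(8, 8).
For Beta(a, b) with a, b > 1 the mode is (a−1)/(a+b−2) = 7/14 ≈ 0.500.

θ̂_MAP = 0.500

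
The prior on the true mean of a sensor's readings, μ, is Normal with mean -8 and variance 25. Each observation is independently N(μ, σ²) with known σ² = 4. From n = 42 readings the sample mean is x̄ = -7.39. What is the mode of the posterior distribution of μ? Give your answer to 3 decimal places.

n = 42, x̄ = -7.39.
For a Normal prior and Normal likelihood with known variance, the posterior is Normal; its mode equals its mean, the precision-weighted average.
Prior precision 1/σ₀² = 1/25 = 0.04; data precision n/σ² = 42/4 = 10.5.
μ̂ = (0.04·(-8) + 10.5·(-7.39)) / (0.04 + 10.5) = (-77.915)/10.54 = -15583/2108 ≈ -7.392.

μ̂_MAP = -7.392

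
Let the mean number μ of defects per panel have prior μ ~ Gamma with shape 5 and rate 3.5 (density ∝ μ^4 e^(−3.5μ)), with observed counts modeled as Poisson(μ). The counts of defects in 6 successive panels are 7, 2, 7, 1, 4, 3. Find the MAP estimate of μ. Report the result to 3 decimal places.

μ̂_MAP = 2.947

Σxᵢ = 7+2+7+1+4+3 = 24, with n = 6.
Posterior ∝ μ^4e^(−3.5μ) · μ^24e^(−6μ) = μ^28e^(−9.5μ), i.e. Gamma(shape=29, rate=9.5).
The mode of a Gamma(a, b) with a ≥ 1 (shape–rate) is (a−1)/b = 28/9.5 ≈ 2.947.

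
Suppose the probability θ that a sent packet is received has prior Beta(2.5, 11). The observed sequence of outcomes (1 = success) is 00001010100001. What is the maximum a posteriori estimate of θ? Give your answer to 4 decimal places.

θ̂_MAP = 0.2157

Prior: Beta(2.5, 11).
Data: 4 successes in 14 trials (from the sequence). The binomial likelihood contributes θ^4(1−θ)^10, so the posterior is Beta(2.5+4, 11+10) = Beta(6.5, 21).
For Beta(a, b) with a, b > 1 the mode is (a−1)/(a+b−2) = 5.5/25.5 ≈ 0.2157.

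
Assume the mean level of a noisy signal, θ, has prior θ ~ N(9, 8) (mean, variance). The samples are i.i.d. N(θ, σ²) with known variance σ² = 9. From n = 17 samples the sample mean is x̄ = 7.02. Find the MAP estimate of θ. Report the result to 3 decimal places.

n = 17, x̄ = 7.02.
For a Normal prior and Normal likelihood with known variance, the posterior is Normal; its mode equals its mean, the precision-weighted average.
Prior precision 1/σ₀² = 1/8 = 0.125; data precision n/σ² = 17/9.
θ̂ = (0.125·9 + (17/9)·7.02) / (0.125 + 17/9) = 14.385/(145/72) = 25893/3625 ≈ 7.143.

θ̂_MAP = 7.143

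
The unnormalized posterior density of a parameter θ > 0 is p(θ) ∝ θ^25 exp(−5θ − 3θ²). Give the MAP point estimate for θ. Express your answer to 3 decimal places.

ℓ'(θ) = 25/θ − 5 − 6θ. Setting this to zero and multiplying by θ: 6θ² + 5θ − 25 = 0.
θ = (−5 + √(5² + 4·6·25)) / (2·6) = (−5 + √625) / 12 = (−5 + 25)/12 = 5/3.
ℓ''(θ) = −25/θ² − 6 < 0, confirming a maximum.

θ̂_MAP = 1.667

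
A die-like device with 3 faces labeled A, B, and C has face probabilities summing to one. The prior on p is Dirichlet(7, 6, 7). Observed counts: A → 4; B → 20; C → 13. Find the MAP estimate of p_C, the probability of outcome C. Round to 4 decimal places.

The posterior is Dirichlet(αᵢ + nᵢ) = Dirichlet(11, 26, 20).
For a Dirichlet(a₁,…,a_K) with all aᵢ > 1, the mode has j-th component (aⱼ − 1)/(Σaᵢ − K).
Here Σaᵢ = 57 and K = 3, so p_C = (20 − 1)/(57 − 3) = 19/54 ≈ 0.3519.

MAP estimate of p_C = 0.3519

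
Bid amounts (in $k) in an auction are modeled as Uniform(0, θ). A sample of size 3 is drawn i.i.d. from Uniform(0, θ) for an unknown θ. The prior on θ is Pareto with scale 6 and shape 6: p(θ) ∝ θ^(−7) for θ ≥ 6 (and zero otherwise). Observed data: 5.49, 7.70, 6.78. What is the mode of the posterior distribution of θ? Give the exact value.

The Uniform(0, θ) likelihood is θ^(−n) for θ ≥ max(xᵢ), zero otherwise. Here max(xᵢ) = 7.70.
Posterior ∝ θ^(−7) · θ^(−3) = θ^(−10) on θ ≥ max(6, 7.70) = 7.70.
This density is strictly decreasing in θ, so the posterior mode lies at the lower boundary of the support.

θ̂_MAP = 7.70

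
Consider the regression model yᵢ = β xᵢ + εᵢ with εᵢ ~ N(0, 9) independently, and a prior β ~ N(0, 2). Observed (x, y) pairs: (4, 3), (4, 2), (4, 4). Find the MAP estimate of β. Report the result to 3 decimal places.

log p(β | y) = −Σ(yᵢ − βxᵢ)²/(2·9) − β²/(2·2) + const.
Setting the derivative to zero: Σxᵢ(yᵢ − βxᵢ)/9 − β/2 = 0, so β = Σxᵢyᵢ / (Σxᵢ² + σ²/τ²).
Σxᵢyᵢ = 4·3 + 4·2 + 4·4 = 36; Σxᵢ² = 48; σ²/τ² = 4.5.
β̂_MAP = 36 / (48 + 4.5) = 36/52.5 ≈ 0.686.

β̂_MAP = 0.686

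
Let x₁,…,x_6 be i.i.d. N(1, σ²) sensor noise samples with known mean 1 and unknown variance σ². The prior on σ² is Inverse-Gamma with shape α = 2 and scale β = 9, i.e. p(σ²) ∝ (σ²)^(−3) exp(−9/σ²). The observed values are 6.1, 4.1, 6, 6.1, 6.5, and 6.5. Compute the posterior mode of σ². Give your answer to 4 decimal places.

Sum of squared deviations about the known mean: SS = (6.1−1)² + (4.1−1)² + (6−1)² + (6.1−1)² + (6.5−1)² + (6.5−1)² = 147.13.
The Normal likelihood contributes (σ²)^(−n/2) exp(−SS/(2σ²)), so the posterior is Inverse-Gamma(α + n/2, β + SS/2) = Inverse-Gamma(5, 82.565).
The mode of Inverse-Gamma(a, b) is b/(a+1) = 82.565/6 ≈ 13.7608.

σ̂²_MAP = 13.7608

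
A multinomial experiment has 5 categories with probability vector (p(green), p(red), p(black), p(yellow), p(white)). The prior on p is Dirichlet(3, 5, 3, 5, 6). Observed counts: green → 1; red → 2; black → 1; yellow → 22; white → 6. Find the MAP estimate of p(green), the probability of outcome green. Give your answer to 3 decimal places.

The posterior is Dirichlet(αᵢ + nᵢ) = Dirichlet(4, 7, 4, 27, 12).
For a Dirichlet(a₁,…,a_K) with all aᵢ > 1, the mode has j-th component (aⱼ − 1)/(Σaᵢ − K).
Here Σaᵢ = 54 and K = 5, so p(green) = (4 − 1)/(54 − 5) = 3/49 ≈ 0.061.

MAP estimate of p(green) = 0.061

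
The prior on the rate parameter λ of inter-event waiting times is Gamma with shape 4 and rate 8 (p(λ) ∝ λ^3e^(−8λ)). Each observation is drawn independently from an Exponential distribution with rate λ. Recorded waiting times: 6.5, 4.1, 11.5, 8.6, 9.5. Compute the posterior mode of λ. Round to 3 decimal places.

The Exponential(rate=λ) likelihood is ∝ λ^n e^(−λΣtᵢ). Here n = 5 and Σtᵢ = 6.5 + 4.1 + 11.5 + 8.6 + 9.5 = 40.2.
Posterior ∝ λ^3e^(−8λ) · λ^5e^(−40.2λ) = λ^8e^(−48.2λ), i.e. Gamma(9, 48.2).
Mode = (a−1)/b = 8/48.2 ≈ 0.166.

λ̂_MAP = 0.166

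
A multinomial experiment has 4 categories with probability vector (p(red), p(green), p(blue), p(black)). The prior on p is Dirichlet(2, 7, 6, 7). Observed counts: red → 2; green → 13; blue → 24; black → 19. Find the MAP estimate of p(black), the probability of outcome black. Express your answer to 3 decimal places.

The posterior is Dirichlet(αᵢ + nᵢ) = Dirichlet(4, 20, 30, 26).
For a Dirichlet(a₁,…,a_K) with all aᵢ > 1, the mode has j-th component (aⱼ − 1)/(Σaᵢ − K).
Here Σaᵢ = 80 and K = 4, so p(black) = (26 − 1)/(80 − 4) = 25/76 ≈ 0.329.

MAP estimate of p(black) = 0.329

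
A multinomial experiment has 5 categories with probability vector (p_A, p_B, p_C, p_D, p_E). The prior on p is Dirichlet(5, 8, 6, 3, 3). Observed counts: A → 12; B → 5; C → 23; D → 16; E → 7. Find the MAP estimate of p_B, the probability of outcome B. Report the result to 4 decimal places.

MAP estimate of p_B = 0.1446

The posterior is Dirichlet(αᵢ + nᵢ) = Dirichlet(17, 13, 29, 19, 10).
For a Dirichlet(a₁,…,a_K) with all aᵢ > 1, the mode has j-th component (aⱼ − 1)/(Σaᵢ − K).
Here Σaᵢ = 88 and K = 5, so p_B = (13 − 1)/(88 − 5) = 12/83 ≈ 0.1446.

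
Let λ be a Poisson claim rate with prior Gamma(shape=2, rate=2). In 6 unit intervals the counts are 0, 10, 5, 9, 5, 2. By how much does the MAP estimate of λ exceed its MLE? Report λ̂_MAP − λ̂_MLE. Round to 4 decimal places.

MAP − MLE = -1.1667

Σxᵢ = 31. Posterior is Gamma(33, 8); MAP = (33−1)/8 = 32/8 ≈ 4.00000.
MLE = x̄ = 31/6 ≈ 5.16667.
Difference = 32/8 − 31/6 = -7/6 ≈ -1.1667.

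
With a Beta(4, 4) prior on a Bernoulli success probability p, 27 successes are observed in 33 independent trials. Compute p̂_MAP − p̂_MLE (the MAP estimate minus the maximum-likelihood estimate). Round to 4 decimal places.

Posterior is Beta(31, 10); MAP = (31−1)/(41−2) = 30/39 ≈ 0.76923.
MLE ignores the prior: p̂_MLE = k/n = 27/33 ≈ 0.81818.
Difference = 30/39 − 27/33 = -7/143 ≈ -0.0490.

MAP − MLE = -0.0490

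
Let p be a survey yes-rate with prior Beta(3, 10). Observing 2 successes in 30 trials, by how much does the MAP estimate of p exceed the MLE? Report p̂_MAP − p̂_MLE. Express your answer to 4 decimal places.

Posterior is Beta(5, 38); MAP = (5−1)/(43−2) = 4/41 ≈ 0.09756.
MLE ignores the prior: p̂_MLE = k/n = 2/30 ≈ 0.06667.
Difference = 4/41 − 2/30 = 19/615 ≈ 0.0309.

MAP − MLE = 0.0309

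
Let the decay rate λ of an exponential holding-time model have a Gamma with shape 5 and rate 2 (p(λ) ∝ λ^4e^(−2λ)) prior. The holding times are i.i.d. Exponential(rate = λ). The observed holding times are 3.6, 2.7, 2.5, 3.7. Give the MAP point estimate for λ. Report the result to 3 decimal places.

λ̂_MAP = 0.552

The Exponential(rate=λ) likelihood is ∝ λ^n e^(−λΣtᵢ). Here n = 4 and Σtᵢ = 3.6 + 2.7 + 2.5 + 3.7 = 12.5.
Posterior ∝ λ^4e^(−2λ) · λ^4e^(−12.5λ) = λ^8e^(−14.5λ), i.e. Gamma(9, 14.5).
Mode = (a−1)/b = 8/14.5 ≈ 0.552.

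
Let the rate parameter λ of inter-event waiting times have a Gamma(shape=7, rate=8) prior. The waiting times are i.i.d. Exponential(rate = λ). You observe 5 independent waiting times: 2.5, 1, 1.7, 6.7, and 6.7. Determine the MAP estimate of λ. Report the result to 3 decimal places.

λ̂_MAP = 0.414

The Exponential(rate=λ) likelihood is ∝ λ^n e^(−λΣtᵢ). Here n = 5 and Σtᵢ = 2.5 + 1 + 1.7 + 6.7 + 6.7 = 18.6.
Posterior ∝ λ^6e^(−8λ) · λ^5e^(−18.6λ) = λ^11e^(−26.6λ), i.e. Gamma(12, 26.6).
Mode = (a−1)/b = 11/26.6 ≈ 0.414.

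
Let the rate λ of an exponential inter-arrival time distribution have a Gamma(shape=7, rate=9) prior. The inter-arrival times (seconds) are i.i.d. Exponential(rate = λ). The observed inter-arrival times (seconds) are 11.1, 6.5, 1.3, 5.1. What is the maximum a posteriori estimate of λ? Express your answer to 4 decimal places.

The Exponential(rate=λ) likelihood is ∝ λ^n e^(−λΣtᵢ). Here n = 4 and Σtᵢ = 11.1 + 6.5 + 1.3 + 5.1 = 24.
Posterior ∝ λ^6e^(−9λ) · λ^4e^(−24λ) = λ^10e^(−33λ), i.e. Gamma(11, 33).
Mode = (a−1)/b = 10/33 ≈ 0.3030.

λ̂_MAP = 0.3030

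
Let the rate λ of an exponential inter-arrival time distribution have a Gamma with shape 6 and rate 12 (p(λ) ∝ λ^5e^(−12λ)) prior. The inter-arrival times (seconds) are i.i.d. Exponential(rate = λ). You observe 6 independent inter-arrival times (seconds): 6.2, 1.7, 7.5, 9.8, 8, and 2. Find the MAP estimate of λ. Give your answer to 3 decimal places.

The Exponential(rate=λ) likelihood is ∝ λ^n e^(−λΣtᵢ). Here n = 6 and Σtᵢ = 6.2 + 1.7 + 7.5 + 9.8 + 8 + 2 = 35.2.
Posterior ∝ λ^5e^(−12λ) · λ^6e^(−35.2λ) = λ^11e^(−47.2λ), i.e. Gamma(12, 47.2).
Mode = (a−1)/b = 11/47.2 ≈ 0.233.

λ̂_MAP = 0.233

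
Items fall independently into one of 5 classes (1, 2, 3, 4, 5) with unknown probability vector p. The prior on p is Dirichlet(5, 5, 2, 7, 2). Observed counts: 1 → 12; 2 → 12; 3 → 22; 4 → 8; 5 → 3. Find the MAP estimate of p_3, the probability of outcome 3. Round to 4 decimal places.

The posterior is Dirichlet(αᵢ + nᵢ) = Dirichlet(17, 17, 24, 15, 5).
For a Dirichlet(a₁,…,a_K) with all aᵢ > 1, the mode has j-th component (aⱼ − 1)/(Σaᵢ − K).
Here Σaᵢ = 78 and K = 5, so p_3 = (24 − 1)/(78 − 5) = 23/73 ≈ 0.3151.

MAP estimate: 0.3151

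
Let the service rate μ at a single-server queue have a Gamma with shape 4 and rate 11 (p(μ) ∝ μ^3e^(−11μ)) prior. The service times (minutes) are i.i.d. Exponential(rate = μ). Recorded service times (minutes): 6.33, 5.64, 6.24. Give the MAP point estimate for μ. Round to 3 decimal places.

μ̂_MAP = 0.205

The Exponential(rate=μ) likelihood is ∝ μ^n e^(−μΣtᵢ). Here n = 3 and Σtᵢ = 6.33 + 5.64 + 6.24 = 18.21.
Posterior ∝ μ^3e^(−11μ) · μ^3e^(−18.21μ) = μ^6e^(−29.21μ), i.e. Gamma(7, 29.21).
Mode = (a−1)/b = 6/29.21 ≈ 0.205.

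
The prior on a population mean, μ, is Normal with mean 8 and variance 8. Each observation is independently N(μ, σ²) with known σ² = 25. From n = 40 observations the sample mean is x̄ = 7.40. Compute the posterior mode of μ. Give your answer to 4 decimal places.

n = 40, x̄ = 7.40.
For a Normal prior and Normal likelihood with known variance, the posterior is Normal; its mode equals its mean, the precision-weighted average.
Prior precision 1/σ₀² = 1/8 = 0.125; data precision n/σ² = 40/25 = 1.6.
μ̂ = (0.125·8 + 1.6·7.4) / (0.125 + 1.6) = 12.84/1.725 = 856/115 ≈ 7.4435.

μ̂_MAP = 7.4435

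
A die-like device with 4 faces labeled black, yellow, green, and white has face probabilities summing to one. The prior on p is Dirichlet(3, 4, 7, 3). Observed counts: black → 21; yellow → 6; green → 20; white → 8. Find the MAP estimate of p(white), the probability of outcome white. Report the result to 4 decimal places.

MAP estimate of p(white) = 0.1471

The posterior is Dirichlet(αᵢ + nᵢ) = Dirichlet(24, 10, 27, 11).
For a Dirichlet(a₁,…,a_K) with all aᵢ > 1, the mode has j-th component (aⱼ − 1)/(Σaᵢ − K).
Here Σaᵢ = 72 and K = 4, so p(white) = (11 − 1)/(72 − 4) = 10/68 ≈ 0.1471.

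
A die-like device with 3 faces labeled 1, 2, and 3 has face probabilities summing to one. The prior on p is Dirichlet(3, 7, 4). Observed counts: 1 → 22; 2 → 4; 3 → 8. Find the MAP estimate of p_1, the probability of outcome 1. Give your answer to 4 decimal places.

The posterior is Dirichlet(αᵢ + nᵢ) = Dirichlet(25, 11, 12).
For a Dirichlet(a₁,…,a_K) with all aᵢ > 1, the mode has j-th component (aⱼ − 1)/(Σaᵢ − K).
Here Σaᵢ = 48 and K = 3, so p_1 = (25 − 1)/(48 − 3) = 24/45 ≈ 0.5333.

MAP estimate: 0.5333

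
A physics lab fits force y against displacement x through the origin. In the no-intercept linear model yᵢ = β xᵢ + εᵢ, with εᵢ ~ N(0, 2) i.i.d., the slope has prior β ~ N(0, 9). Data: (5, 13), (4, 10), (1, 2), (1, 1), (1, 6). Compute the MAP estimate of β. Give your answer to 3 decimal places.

β̂_MAP = 2.578

log p(β | y) = −Σ(yᵢ − βxᵢ)²/(2·2) − β²/(2·9) + const.
Setting the derivative to zero: Σxᵢ(yᵢ − βxᵢ)/2 − β/9 = 0, so β = Σxᵢyᵢ / (Σxᵢ² + σ²/τ²).
Σxᵢyᵢ = 5·13 + 4·10 + 1·2 + 1·1 + 1·6 = 114; Σxᵢ² = 44; σ²/τ² = 2/9.
β̂_MAP = 114 / (44 + 2/9) = 114/(398/9) = 513/199 ≈ 2.578.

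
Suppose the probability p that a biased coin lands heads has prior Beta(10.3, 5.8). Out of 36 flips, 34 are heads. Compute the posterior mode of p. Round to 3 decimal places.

Prior: Beta(10.3, 5.8).
Data: 34 successes in 36 trials. The binomial likelihood contributes p^34(1−p)^2, so the posterior is Beta(10.3+34, 5.8+2) = Beta(44.3, 7.8).
For Beta(a, b) with a, b > 1 the mode is (a−1)/(a+b−2) = 43.3/50.1 ≈ 0.864.

p̂_MAP = 0.864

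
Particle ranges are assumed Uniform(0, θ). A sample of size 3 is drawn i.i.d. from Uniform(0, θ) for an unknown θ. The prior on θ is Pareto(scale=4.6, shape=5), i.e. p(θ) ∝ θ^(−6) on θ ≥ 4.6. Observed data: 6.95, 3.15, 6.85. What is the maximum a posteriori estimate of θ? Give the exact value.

θ̂_MAP = 6.95

The Uniform(0, θ) likelihood is θ^(−n) for θ ≥ max(xᵢ), zero otherwise. Here max(xᵢ) = 6.95.
Posterior ∝ θ^(−6) · θ^(−3) = θ^(−9) on θ ≥ max(4.6, 6.95) = 6.95.
This density is strictly decreasing in θ, so the posterior mode lies at the lower boundary of the support.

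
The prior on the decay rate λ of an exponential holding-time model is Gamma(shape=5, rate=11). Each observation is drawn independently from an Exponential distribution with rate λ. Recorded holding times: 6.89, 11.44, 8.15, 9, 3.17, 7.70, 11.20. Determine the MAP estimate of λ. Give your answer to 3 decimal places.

λ̂_MAP = 0.160

The Exponential(rate=λ) likelihood is ∝ λ^n e^(−λΣtᵢ). Here n = 7 and Σtᵢ = 6.89 + 11.44 + 8.15 + 9 + 3.17 + 7.70 + 11.20 = 57.55.
Posterior ∝ λ^4e^(−11λ) · λ^7e^(−57.55λ) = λ^11e^(−68.55λ), i.e. Gamma(12, 68.55).
Mode = (a−1)/b = 11/68.55 ≈ 0.160.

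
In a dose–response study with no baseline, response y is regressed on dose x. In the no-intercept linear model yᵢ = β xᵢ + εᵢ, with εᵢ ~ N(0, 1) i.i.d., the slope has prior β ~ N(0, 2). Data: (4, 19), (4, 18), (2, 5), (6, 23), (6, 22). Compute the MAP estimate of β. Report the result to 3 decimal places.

β̂_MAP = 3.945

log p(β | y) = −Σ(yᵢ − βxᵢ)²/(2·1) − β²/(2·2) + const.
Setting the derivative to zero: Σxᵢ(yᵢ − βxᵢ)/1 − β/2 = 0, so β = Σxᵢyᵢ / (Σxᵢ² + σ²/τ²).
Σxᵢyᵢ = 4·19 + 4·18 + 2·5 + 6·23 + 6·22 = 428; Σxᵢ² = 108; σ²/τ² = 0.5.
β̂_MAP = 428 / (108 + 0.5) = 428/108.5 ≈ 3.945.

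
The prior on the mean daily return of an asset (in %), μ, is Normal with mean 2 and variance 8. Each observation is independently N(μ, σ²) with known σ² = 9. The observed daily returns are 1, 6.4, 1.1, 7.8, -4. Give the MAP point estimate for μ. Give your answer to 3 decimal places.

μ̂_MAP = 2.376

n = 5; x̄ = (1 + 6.4 + 1.1 + 7.8 + (-4))/5 = 12.3/5 = 2.46.
For a Normal prior and Normal likelihood with known variance, the posterior is Normal; its mode equals its mean, the precision-weighted average.
Prior precision 1/σ₀² = 1/8 = 0.125; data precision n/σ² = 5/9.
μ̂ = (0.125·2 + (5/9)·2.46) / (0.125 + 5/9) = (97/60)/(49/72) = 582/245 ≈ 2.376.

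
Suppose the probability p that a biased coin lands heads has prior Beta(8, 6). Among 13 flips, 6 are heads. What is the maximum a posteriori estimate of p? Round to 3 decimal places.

Prior: Beta(8, 6).
Data: 6 successes in 13 trials. The binomial likelihood contributes p^6(1−p)^7, so the posterior is Beta(8+6, 6+7) = Beta(14, 13).
For Beta(a, b) with a, b > 1 the mode is (a−1)/(a+b−2) = 13/25 ≈ 0.520.

p̂_MAP = 0.520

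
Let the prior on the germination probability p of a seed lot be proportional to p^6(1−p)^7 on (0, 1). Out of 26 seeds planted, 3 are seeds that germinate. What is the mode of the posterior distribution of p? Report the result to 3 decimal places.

p̂_MAP = 0.231

The prior density ∝ p^6(1−p)^7 is the kernel of Beta(7, 8).
Data: 3 successes in 26 trials. The binomial likelihood contributes p^3(1−p)^23, so the posterior is Beta(7+3, 8+23) = Beta(10, 31).
For Beta(a, b) with a, b > 1 the mode is (a−1)/(a+b−2) = 9/39 ≈ 0.231.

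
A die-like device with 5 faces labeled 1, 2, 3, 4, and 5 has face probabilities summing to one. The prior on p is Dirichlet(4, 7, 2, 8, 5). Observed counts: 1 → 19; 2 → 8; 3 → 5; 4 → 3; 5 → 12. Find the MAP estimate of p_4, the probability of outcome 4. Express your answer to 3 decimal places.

MAP estimate: 0.147

The posterior is Dirichlet(αᵢ + nᵢ) = Dirichlet(23, 15, 7, 11, 17).
For a Dirichlet(a₁,…,a_K) with all aᵢ > 1, the mode has j-th component (aⱼ − 1)/(Σaᵢ − K).
Here Σaᵢ = 73 and K = 5, so p_4 = (11 − 1)/(73 − 5) = 10/68 ≈ 0.147.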